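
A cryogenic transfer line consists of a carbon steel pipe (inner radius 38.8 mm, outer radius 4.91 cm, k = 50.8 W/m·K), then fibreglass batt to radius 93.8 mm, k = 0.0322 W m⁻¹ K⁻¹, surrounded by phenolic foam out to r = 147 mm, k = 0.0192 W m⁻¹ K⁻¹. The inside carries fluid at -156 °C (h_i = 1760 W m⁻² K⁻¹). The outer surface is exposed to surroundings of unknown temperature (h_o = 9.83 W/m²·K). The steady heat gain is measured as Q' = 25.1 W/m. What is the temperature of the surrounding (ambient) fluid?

T_out = 20.6 °C

Series resistances:
  R'_conv,in = 1/(2πr h) = 1/(2π·0.0388·1760) = 0.002331 m·K/W
  R'_carbon steel = ln(0.0491/0.0388)/(2πk) = 0.2354/(2π·50.8) = 7.376×10^-4 m·K/W
  R'_fibreglass batt = ln(0.0938/0.0491)/(2πk) = 0.6473/(2π·0.0322) = 3.199 m·K/W
  R'_phenolic foam = ln(0.147/0.0938)/(2πk) = 0.4493/(2π·0.0192) = 3.724 m·K/W
  R'_conv,out = 1/(2πr h) = 1/(2π·0.147·9.83) = 0.1101 m·K/W
ΣR = 7.037 m·K/W
ΔT = Q'·ΣR = 25.1 × 7.037 = 176.6 K
Heat flows inward, so T_out = T_in + ΔT = -156 + 176.6 = 20.6 °C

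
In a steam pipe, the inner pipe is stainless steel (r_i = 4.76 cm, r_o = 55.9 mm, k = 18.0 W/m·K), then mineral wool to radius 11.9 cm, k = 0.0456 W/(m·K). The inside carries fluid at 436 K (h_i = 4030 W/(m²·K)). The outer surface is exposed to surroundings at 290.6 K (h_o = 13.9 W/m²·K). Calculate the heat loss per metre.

Q' = 53.2 W/m

Resistance network (inner→outer):
  R'_conv,in = 1/(2πr h) = 1/(2π·0.0476·4030) = 8.297×10^-4 m·K/W
  R'_stainless steel = ln(0.0559/0.0476)/(2πk) = 0.1607/(2π·18.0) = 0.001421 m·K/W
  R'_mineral wool = ln(0.119/0.0559)/(2πk) = 0.7556/(2π·0.0456) = 2.637 m·K/W
  R'_conv,out = 1/(2πr h) = 1/(2π·0.119·13.9) = 0.09622 m·K/W
ΣR = 8.297×10^-4 + 0.001421 + 2.637 + 0.09622 = 2.735 m·K/W
Q' = ΔT/ΣR = (436 K − 290.6 K)/2.735 = 53.2 W/m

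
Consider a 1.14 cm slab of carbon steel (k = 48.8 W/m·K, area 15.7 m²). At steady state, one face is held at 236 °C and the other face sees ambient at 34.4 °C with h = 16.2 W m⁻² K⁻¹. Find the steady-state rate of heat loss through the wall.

Treat each layer as a resistance in series:
  R_carbon steel = L/(kA) = 0.0114/(48.8·15.7) = 1.488×10^-5 K/W
  R_conv,out = 1/(hA) = 1/(16.2·15.7) = 0.003932 K/W
ΣR = 1.488×10^-5 + 0.003932 = 0.003947 K/W
Q = ΔT/ΣR = (236 °C − 34.4 °C)/0.003947 = 51100 W

Q = 51100 W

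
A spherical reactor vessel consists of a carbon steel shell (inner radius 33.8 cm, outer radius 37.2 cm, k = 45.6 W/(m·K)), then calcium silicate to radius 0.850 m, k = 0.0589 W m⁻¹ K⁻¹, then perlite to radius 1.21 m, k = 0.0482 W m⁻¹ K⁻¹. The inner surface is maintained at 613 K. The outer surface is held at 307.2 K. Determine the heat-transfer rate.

Q = 117 W

Resistance network (inner→outer):
  R_carbon steel = (1/0.338 − 1/0.372)/(4πk) = 0.2704/(4π·45.6) = 4.719×10^-4 K/W
  R_calcium silicate = (1/0.372 − 1/0.850)/(4πk) = 1.512/(4π·0.0589) = 2.042 K/W
  R_perlite = (1/0.850 − 1/1.21)/(4πk) = 0.3500/(4π·0.0482) = 0.5779 K/W
ΣR = 4.719×10^-4 + 2.042 + 0.5779 = 2.620 K/W
Q = ΔT/ΣR = (613 K − 307.2 K)/2.620 = 117 W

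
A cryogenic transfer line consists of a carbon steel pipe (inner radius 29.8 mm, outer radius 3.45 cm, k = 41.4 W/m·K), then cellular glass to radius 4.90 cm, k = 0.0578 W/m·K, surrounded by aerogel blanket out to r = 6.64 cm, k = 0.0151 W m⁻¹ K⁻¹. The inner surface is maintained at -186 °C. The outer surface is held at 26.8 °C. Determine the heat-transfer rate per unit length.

Q' = 51.0 W/m

Series thermal resistances, inner to outer:
  R'_carbon steel = ln(0.0345/0.0298)/(2πk) = 0.1465/(2π·41.4) = 5.630×10^-4 m·K/W
  R'_cellular glass = ln(0.0490/0.0345)/(2πk) = 0.3509/(2π·0.0578) = 0.9661 m·K/W
  R'_aerogel blanket = ln(0.0664/0.0490)/(2πk) = 0.3039/(2π·0.0151) = 3.203 m·K/W
ΣR = 5.630×10^-4 + 0.9661 + 3.203 = 4.170 m·K/W
Q' = ΔT/ΣR = (-186 °C − 26.8 °C)/4.170 = -51.0 W/m
(Negative Q' ⇒ heat flows inward; heat gain = 51.0 W/m.)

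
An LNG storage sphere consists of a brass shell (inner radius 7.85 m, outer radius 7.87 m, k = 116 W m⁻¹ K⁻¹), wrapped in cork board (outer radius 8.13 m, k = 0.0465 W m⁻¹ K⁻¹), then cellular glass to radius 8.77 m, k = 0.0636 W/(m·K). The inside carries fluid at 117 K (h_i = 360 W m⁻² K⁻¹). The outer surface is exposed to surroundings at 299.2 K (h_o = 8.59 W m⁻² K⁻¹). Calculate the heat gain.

Q = 9.95 kW

Series thermal resistances, inner to outer:
  R_conv,in = 1/(4πr²h) = 1/(4π·7.85²·360) = 3.587×10^-6 K/W
  R_brass = (1/7.85 − 1/7.87)/(4πk) = 3.237×10^-4/(4π·116) = 2.221×10^-7 K/W
  R_cork board = (1/7.87 − 1/8.13)/(4πk) = 0.004064/(4π·0.0465) = 0.006954 K/W
  R_cellular glass = (1/8.13 − 1/8.77)/(4πk) = 0.008976/(4π·0.0636) = 0.01123 K/W
  R_conv,out = 1/(4πr²h) = 1/(4π·8.77²·8.59) = 1.204×10^-4 K/W
ΣR = 3.587×10^-6 + 2.221×10^-7 + 0.006954 + 0.01123 + 1.204×10^-4 = 0.01831 K/W
Q = ΔT/ΣR = (117 K − 299.2 K)/0.01831 = -9950 W
(Negative Q ⇒ heat flows inward; heat gain = 9950 W.)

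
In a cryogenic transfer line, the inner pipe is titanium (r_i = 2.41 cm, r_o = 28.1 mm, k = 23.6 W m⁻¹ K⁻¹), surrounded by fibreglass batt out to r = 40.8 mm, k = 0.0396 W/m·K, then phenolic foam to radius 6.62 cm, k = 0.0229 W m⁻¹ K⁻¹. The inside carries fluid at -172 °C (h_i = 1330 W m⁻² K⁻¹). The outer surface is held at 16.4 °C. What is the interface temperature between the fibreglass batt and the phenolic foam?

Treat each layer as a resistance in series:
  R'_conv,in = 1/(2πr h) = 1/(2π·0.0241·1330) = 0.004965 m·K/W
  R'_titanium = ln(0.0281/0.0241)/(2πk) = 0.1536/(2π·23.6) = 0.001036 m·K/W
  R'_fibreglass batt = ln(0.0408/0.0281)/(2πk) = 0.3729/(2π·0.0396) = 1.499 m·K/W
  R'_phenolic foam = ln(0.0662/0.0408)/(2πk) = 0.4840/(2π·0.0229) = 3.364 m·K/W
ΣR = 0.004965 + 0.001036 + 1.499 + 3.364 = 4.869 m·K/W
Q' = ΔT/ΣR = (-172 °C − 16.4 °C)/4.869 = -38.69 W/m
From the inner boundary to the fibreglass batt/phenolic foam interface, ΣR_partial = 1.505 m·K/W.
T_interface = T_in − Q'·ΣR_partial = -172 °C − (-38.69)(1.505) = -114 °C

T = -114 °C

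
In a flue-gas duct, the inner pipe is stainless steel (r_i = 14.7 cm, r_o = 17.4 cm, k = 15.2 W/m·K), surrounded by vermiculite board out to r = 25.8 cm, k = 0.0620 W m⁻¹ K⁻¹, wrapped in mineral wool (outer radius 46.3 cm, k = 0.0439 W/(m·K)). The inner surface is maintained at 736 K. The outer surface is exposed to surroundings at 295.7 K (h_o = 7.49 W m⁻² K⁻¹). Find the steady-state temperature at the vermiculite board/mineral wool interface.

Resistance network (inner→outer):
  R'_stainless steel = ln(0.174/0.147)/(2πk) = 0.1686/(2π·15.2) = 0.001766 m·K/W
  R'_vermiculite board = ln(0.258/0.174)/(2πk) = 0.3939/(2π·0.0620) = 1.011 m·K/W
  R'_mineral wool = ln(0.463/0.258)/(2πk) = 0.5848/(2π·0.0439) = 2.120 m·K/W
  R'_conv,out = 1/(2πr h) = 1/(2π·0.463·7.49) = 0.04589 m·K/W
ΣR = 0.001766 + 1.011 + 2.120 + 0.04589 = 3.179 m·K/W
Q' = ΔT/ΣR = (736 K − 295.7 K)/3.179 = 138.5 W/m
From the inner boundary to the vermiculite board/mineral wool interface, ΣR_partial = 1.013 m·K/W.
T_interface = T_in − Q'·ΣR_partial = 736 K − (138.5)(1.013) = 596 K

T = 596 K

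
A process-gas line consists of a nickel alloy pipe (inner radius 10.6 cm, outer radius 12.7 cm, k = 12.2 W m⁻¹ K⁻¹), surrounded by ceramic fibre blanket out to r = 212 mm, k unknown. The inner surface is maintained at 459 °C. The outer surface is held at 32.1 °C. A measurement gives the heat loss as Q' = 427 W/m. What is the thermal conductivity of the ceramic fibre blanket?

ΣR = ΔT/Q' = |459 − 32.1|/427 = 0.9998 m·K/W
Known resistances:
  R'_nickel alloy = ln(0.127/0.106)/(2πk) = 0.1807/(2π·12.2) = 0.002358 m·K/W
R_ceramic fibre blanket = ΣR − ΣR_known = 0.9998 − 0.002358 = 0.9974 m·K/W
ln(r₂/r₁)/(2πk) = 0.9974 ⇒ k = 0.5124/(2π·0.9974) = 0.0818 W/m·K

k = 0.0818 W/m·K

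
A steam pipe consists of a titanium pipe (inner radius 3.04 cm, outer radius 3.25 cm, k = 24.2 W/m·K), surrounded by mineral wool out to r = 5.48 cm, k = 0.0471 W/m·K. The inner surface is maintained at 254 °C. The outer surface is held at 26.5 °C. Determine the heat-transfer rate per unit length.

Q' = 129 W/m

Series thermal resistances, inner to outer:
  R'_titanium = ln(0.0325/0.0304)/(2πk) = 0.06680/(2π·24.2) = 4.393×10^-4 m·K/W
  R'_mineral wool = ln(0.0548/0.0325)/(2πk) = 0.5225/(2π·0.0471) = 1.765 m·K/W
ΣR = 4.393×10^-4 + 1.765 = 1.765 m·K/W
Q' = ΔT/ΣR = (254 °C − 26.5 °C)/1.765 = 129 W/m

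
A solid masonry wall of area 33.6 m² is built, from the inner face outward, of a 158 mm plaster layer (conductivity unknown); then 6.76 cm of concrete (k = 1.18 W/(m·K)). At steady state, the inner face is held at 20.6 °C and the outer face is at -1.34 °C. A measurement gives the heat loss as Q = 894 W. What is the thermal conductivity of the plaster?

k = 0.206 W/m·K

ΣR = ΔT/Q = |20.6 − -1.34|/894 = 0.02454 K/W
Known resistances:
  R_concrete = L/(kA) = 0.0676/(1.18·33.6) = 0.001705 K/W
R_plaster = ΣR − ΣR_known = 0.02454 − 0.001705 = 0.02284 K/W
L/(kA) = 0.02284 ⇒ k = 0.158/(0.02284·33.6) = 0.206 W/m·K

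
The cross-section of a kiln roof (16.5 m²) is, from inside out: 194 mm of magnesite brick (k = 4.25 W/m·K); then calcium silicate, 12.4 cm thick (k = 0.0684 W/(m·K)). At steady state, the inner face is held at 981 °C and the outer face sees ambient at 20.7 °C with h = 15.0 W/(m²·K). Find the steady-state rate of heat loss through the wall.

Q = 8230 W

Series thermal resistances, inner to outer:
  R_magnesite brick = L/(kA) = 0.194/(4.25·16.5) = 0.002766 K/W
  R_calcium silicate = L/(kA) = 0.124/(0.0684·16.5) = 0.1099 K/W
  R_conv,out = 1/(hA) = 1/(15.0·16.5) = 0.004040 K/W
ΣR = 0.002766 + 0.1099 + 0.004040 = 0.1167 K/W
Q = ΔT/ΣR = (981 °C − 20.7 °C)/0.1167 = 8230 W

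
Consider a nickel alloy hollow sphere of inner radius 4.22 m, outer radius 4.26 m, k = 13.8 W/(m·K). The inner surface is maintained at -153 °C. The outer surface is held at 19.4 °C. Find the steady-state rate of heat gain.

Q = 1.34×10^7 W

Q = 4πk·ΔT/(1/r₁ − 1/r₂) = 4π × 13.8 × 172.4 / (1/4.22 − 1/4.26) = 1.34×10^7 W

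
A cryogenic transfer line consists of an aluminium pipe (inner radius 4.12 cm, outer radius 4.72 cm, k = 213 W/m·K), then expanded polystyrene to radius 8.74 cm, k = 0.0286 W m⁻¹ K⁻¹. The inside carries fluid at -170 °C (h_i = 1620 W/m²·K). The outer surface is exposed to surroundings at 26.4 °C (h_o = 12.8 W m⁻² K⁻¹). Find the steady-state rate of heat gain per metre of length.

Series thermal resistances, inner to outer:
  R'_conv,in = 1/(2πr h) = 1/(2π·0.0412·1620) = 0.002385 m·K/W
  R'_aluminium = ln(0.0472/0.0412)/(2πk) = 0.1360/(2π·213) = 1.016×10^-4 m·K/W
  R'_expanded polystyrene = ln(0.0874/0.0472)/(2πk) = 0.6161/(2π·0.0286) = 3.429 m·K/W
  R'_conv,out = 1/(2πr h) = 1/(2π·0.0874·12.8) = 0.1423 m·K/W
ΣR = 0.002385 + 1.016×10^-4 + 3.429 + 0.1423 = 3.574 m·K/W
Q' = ΔT/ΣR = (-170 °C − 26.4 °C)/3.574 = -55.0 W/m
(Negative Q' ⇒ heat flows inward; heat gain = 55.0 W/m.)

Q' = 55.0 W/m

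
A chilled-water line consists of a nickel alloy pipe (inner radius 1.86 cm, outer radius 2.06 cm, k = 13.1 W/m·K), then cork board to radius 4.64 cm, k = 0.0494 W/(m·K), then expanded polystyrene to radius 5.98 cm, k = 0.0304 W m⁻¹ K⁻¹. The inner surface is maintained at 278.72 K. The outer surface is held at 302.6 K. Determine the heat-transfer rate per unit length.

Treat each layer as a resistance in series:
  R'_nickel alloy = ln(0.0206/0.0186)/(2πk) = 0.1021/(2π·13.1) = 0.001241 m·K/W
  R'_cork board = ln(0.0464/0.0206)/(2πk) = 0.8120/(2π·0.0494) = 2.616 m·K/W
  R'_expanded polystyrene = ln(0.0598/0.0464)/(2πk) = 0.2537/(2π·0.0304) = 1.328 m·K/W
ΣR = 0.001241 + 2.616 + 1.328 = 3.945 m·K/W
Q' = ΔT/ΣR = (278.72 K − 302.6 K)/3.945 = -6.05 W/m
(Negative Q' ⇒ heat flows inward; heat gain = 6.05 W/m.)

Q' = 6.05 W/m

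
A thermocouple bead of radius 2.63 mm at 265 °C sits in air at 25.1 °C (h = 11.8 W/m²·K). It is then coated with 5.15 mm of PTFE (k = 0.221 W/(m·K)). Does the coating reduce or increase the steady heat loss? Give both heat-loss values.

Critical radius for a sphere: r_cr = 2k/h = 0.0375 m = 3.75 cm.
Outer radius after coating: r₂ = 0.00263 + 0.00515 = 0.00778 m.
Since r₁ < r_cr and r₂ ≤ r_cr, the coating moves toward the maximum at r_cr — heat loss rises.
Bare: R = 1/(4πr₁²h) = 975.0 K/W; Q = 239.9/975.0 = 0.246 W.
Coated: R = R_cond + R_conv = 202.0 K/W; Q = 239.9/202.0 = 1.19 W.

increases: 0.246 → 1.19 W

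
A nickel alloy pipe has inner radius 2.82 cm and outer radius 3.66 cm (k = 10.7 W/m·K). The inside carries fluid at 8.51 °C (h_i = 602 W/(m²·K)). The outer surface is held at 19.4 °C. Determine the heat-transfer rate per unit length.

Resistance network (inner→outer):
  R'_conv,in = 1/(2πr h) = 1/(2π·0.0282·602) = 0.009375 m·K/W
  R'_nickel alloy = ln(0.0366/0.0282)/(2πk) = 0.2607/(2π·10.7) = 0.003878 m·K/W
ΣR = 0.009375 + 0.003878 = 0.01325 m·K/W
Q' = ΔT/ΣR = (8.51 °C − 19.4 °C)/0.01325 = -822 W/m
(Negative Q' ⇒ heat flows inward; heat gain = 822 W/m.)

Q' = 822 W/m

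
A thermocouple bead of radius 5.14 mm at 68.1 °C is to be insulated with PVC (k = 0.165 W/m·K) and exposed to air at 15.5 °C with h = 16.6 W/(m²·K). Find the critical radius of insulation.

r_cr = 1.99 cm

For a sphere, r_cr = 2k_ins/h = 2·0.165/16.6 = 0.0199 m = 1.99 cm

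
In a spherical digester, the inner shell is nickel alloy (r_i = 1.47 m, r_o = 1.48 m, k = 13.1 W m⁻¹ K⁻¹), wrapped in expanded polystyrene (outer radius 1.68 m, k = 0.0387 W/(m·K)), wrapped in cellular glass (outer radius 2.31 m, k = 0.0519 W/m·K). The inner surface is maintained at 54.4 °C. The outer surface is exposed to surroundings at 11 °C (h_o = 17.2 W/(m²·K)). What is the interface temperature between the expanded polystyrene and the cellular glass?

T = 37.1 °C

Treat each layer as a resistance in series:
  R_nickel alloy = (1/1.47 − 1/1.48)/(4πk) = 0.004596/(4π·13.1) = 2.792×10^-5 K/W
  R_expanded polystyrene = (1/1.48 − 1/1.68)/(4πk) = 0.08044/(4π·0.0387) = 0.1654 K/W
  R_cellular glass = (1/1.68 − 1/2.31)/(4πk) = 0.1623/(4π·0.0519) = 0.2489 K/W
  R_conv,out = 1/(4πr²h) = 1/(4π·2.31²·17.2) = 8.670×10^-4 K/W
ΣR = 2.792×10^-5 + 0.1654 + 0.2489 + 8.670×10^-4 = 0.4152 K/W
Q = ΔT/ΣR = (54.4 °C − 11 °C)/0.4152 = 104.5 W
From the inner boundary to the expanded polystyrene/cellular glass interface, ΣR_partial = 0.1654 K/W.
T_interface = T_in − Q·ΣR_partial = 54.4 °C − (104.5)(0.1654) = 37.1 °C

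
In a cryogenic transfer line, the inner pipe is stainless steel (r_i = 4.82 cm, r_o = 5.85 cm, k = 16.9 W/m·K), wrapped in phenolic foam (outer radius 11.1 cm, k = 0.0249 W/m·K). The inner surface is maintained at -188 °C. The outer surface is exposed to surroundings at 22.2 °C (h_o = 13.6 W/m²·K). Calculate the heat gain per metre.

Q' = 50.0 W/m

Resistance network (inner→outer):
  R'_stainless steel = ln(0.0585/0.0482)/(2πk) = 0.1937/(2π·16.9) = 0.001824 m·K/W
  R'_phenolic foam = ln(0.111/0.0585)/(2πk) = 0.6405/(2π·0.0249) = 4.094 m·K/W
  R'_conv,out = 1/(2πr h) = 1/(2π·0.111·13.6) = 0.1054 m·K/W
ΣR = 0.001824 + 4.094 + 0.1054 = 4.201 m·K/W
Q' = ΔT/ΣR = (-188 °C − 22.2 °C)/4.201 = -50.0 W/m
(Negative Q' ⇒ heat flows inward; heat gain = 50.0 W/m.)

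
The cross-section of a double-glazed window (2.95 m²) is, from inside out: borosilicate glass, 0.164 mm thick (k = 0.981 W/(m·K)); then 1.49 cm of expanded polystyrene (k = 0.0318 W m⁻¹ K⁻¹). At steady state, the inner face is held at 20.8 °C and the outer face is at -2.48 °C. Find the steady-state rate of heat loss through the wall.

Q = 147 W

Series thermal resistances, inner to outer:
  R_borosilicate glass = L/(kA) = 1.64×10^-4/(0.981·2.95) = 5.667×10^-5 K/W
  R_expanded polystyrene = L/(kA) = 0.0149/(0.0318·2.95) = 0.1588 K/W
ΣR = 5.667×10^-5 + 0.1588 = 0.1589 K/W
Q = ΔT/ΣR = (20.8 °C − -2.48 °C)/0.1589 = 147 W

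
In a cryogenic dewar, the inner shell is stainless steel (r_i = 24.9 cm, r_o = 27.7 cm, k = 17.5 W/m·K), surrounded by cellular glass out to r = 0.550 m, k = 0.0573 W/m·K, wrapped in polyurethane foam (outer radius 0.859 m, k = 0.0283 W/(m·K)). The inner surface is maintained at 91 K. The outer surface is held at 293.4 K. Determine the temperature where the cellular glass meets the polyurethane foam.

Series thermal resistances, inner to outer:
  R_stainless steel = (1/0.249 − 1/0.277)/(4πk) = 0.4060/(4π·17.5) = 0.001846 K/W
  R_cellular glass = (1/0.277 − 1/0.550)/(4πk) = 1.792/(4π·0.0573) = 2.489 K/W
  R_polyurethane foam = (1/0.550 − 1/0.859)/(4πk) = 0.6540/(4π·0.0283) = 1.839 K/W
ΣR = 0.001846 + 2.489 + 1.839 = 4.330 K/W
Q = ΔT/ΣR = (91 K − 293.4 K)/4.330 = -46.74 W
From the inner boundary to the cellular glass/polyurethane foam interface, ΣR_partial = 2.491 K/W.
T_interface = T_in − Q·ΣR_partial = 91 K − (-46.74)(2.491) = 207.4 K

T = 207.4 K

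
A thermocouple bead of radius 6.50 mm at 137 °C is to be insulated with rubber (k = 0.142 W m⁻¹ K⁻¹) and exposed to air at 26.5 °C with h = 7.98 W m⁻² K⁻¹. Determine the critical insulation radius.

For a sphere, r_cr = 2k_ins/h = 2·0.142/7.98 = 0.0356 m = 3.56 cm

r_cr = 3.56 cm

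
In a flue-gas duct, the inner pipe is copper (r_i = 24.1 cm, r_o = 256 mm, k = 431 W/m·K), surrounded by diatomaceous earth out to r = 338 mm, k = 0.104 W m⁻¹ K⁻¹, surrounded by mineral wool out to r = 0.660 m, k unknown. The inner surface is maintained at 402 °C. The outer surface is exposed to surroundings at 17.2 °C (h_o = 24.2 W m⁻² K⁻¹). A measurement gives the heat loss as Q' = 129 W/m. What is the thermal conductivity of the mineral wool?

k = 0.0418 W/m·K

ΣR = ΔT/Q' = |402 − 17.2|/129 = 2.983 m·K/W
Known resistances:
  R'_copper = ln(0.256/0.241)/(2πk) = 0.06038/(2π·431) = 2.230×10^-5 m·K/W
  R'_diatomaceous earth = ln(0.338/0.256)/(2πk) = 0.2779/(2π·0.104) = 0.4252 m·K/W
  R'_conv,out = 1/(2πr h) = 1/(2π·0.660·24.2) = 0.009965 m·K/W
R_mineral wool = ΣR − ΣR_known = 2.983 − 0.4352 = 2.548 m·K/W
ln(r₂/r₁)/(2πk) = 2.548 ⇒ k = 0.6692/(2π·2.548) = 0.0418 W/m·K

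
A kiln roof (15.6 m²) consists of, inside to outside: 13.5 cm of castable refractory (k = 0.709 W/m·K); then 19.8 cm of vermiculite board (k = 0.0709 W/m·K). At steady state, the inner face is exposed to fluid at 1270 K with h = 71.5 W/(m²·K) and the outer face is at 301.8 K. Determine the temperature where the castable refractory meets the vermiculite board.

T = 1204 K

Treat each layer as a resistance in series:
  R_conv,in = 1/(hA) = 1/(71.5·15.6) = 8.965×10^-4 K/W
  R_castable refractory = L/(kA) = 0.135/(0.709·15.6) = 0.01221 K/W
  R_vermiculite board = L/(kA) = 0.198/(0.0709·15.6) = 0.1790 K/W
ΣR = 8.965×10^-4 + 0.01221 + 0.1790 = 0.1921 K/W
Q = ΔT/ΣR = (1270 K − 301.8 K)/0.1921 = 5040 W
From the inner boundary to the castable refractory/vermiculite board interface, ΣR_partial = 0.01311 K/W.
T_interface = T_in − Q·ΣR_partial = 1270 K − (5040)(0.01311) = 1204 K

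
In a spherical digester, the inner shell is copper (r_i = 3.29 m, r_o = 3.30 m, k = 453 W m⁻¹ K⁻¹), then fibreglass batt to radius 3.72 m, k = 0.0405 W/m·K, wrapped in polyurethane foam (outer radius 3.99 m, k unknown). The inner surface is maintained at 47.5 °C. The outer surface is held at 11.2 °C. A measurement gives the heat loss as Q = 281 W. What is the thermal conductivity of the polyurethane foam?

k = 0.0234 W/m·K

ΣR = ΔT/Q = |47.5 − 11.2|/281 = 0.1292 K/W
Known resistances:
  R_copper = (1/3.29 − 1/3.30)/(4πk) = 9.211×10^-4/(4π·453) = 1.618×10^-7 K/W
  R_fibreglass batt = (1/3.30 − 1/3.72)/(4πk) = 0.03421/(4π·0.0405) = 0.06722 K/W
R_polyurethane foam = ΣR − ΣR_known = 0.1292 − 0.06722 = 0.06198 K/W
(1/r₁−1/r₂)/(4πk) = 0.06198 ⇒ k = 0.01819/(4π·0.06198) = 0.0234 W/m·K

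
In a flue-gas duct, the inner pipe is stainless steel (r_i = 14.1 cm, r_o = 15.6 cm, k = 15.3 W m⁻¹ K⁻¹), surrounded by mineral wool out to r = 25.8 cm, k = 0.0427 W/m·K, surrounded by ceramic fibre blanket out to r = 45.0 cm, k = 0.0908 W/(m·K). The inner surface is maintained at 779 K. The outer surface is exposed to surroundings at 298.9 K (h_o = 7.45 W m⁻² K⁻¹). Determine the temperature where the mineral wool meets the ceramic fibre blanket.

Resistance network (inner→outer):
  R'_stainless steel = ln(0.156/0.141)/(2πk) = 0.1011/(2π·15.3) = 0.001052 m·K/W
  R'_mineral wool = ln(0.258/0.156)/(2πk) = 0.5031/(2π·0.0427) = 1.875 m·K/W
  R'_ceramic fibre blanket = ln(0.450/0.258)/(2πk) = 0.5563/(2π·0.0908) = 0.9751 m·K/W
  R'_conv,out = 1/(2πr h) = 1/(2π·0.450·7.45) = 0.04747 m·K/W
ΣR = 0.001052 + 1.875 + 0.9751 + 0.04747 = 2.899 m·K/W
Q' = ΔT/ΣR = (779 K − 298.9 K)/2.899 = 165.6 W/m
From the inner boundary to the mineral wool/ceramic fibre blanket interface, ΣR_partial = 1.876 m·K/W.
T_interface = T_in − Q'·ΣR_partial = 779 K − (165.6)(1.876) = 468 K

T = 468 K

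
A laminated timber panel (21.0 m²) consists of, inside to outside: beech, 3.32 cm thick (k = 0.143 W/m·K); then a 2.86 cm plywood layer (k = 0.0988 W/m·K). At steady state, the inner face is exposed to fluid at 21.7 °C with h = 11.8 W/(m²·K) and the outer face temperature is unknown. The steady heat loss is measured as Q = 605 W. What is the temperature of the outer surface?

Sum the resistances:
  R_conv,in = 1/(hA) = 1/(11.8·21.0) = 0.004036 K/W
  R_beech = L/(kA) = 0.0332/(0.143·21.0) = 0.01106 K/W
  R_plywood = L/(kA) = 0.0286/(0.0988·21.0) = 0.01378 K/W
ΣR = 0.02888 K/W
ΔT = Q·ΣR = 605 × 0.02888 = 17.47 K
Heat flows outward, so T_out = T_in − ΔT = 21.7 − 17.47 = 4.23 °C

T_out = 4.23 °C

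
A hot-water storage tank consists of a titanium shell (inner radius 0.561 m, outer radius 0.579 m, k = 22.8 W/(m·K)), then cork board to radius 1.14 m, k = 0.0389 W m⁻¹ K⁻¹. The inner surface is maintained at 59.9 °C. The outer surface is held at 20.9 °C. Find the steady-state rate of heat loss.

Resistance network (inner→outer):
  R_titanium = (1/0.561 − 1/0.579)/(4πk) = 0.05542/(4π·22.8) = 1.934×10^-4 K/W
  R_cork board = (1/0.579 − 1/1.14)/(4πk) = 0.8499/(4π·0.0389) = 1.739 K/W
ΣR = 1.934×10^-4 + 1.739 = 1.739 K/W
Q = ΔT/ΣR = (59.9 °C − 20.9 °C)/1.739 = 22.4 W

Q = 22.4 W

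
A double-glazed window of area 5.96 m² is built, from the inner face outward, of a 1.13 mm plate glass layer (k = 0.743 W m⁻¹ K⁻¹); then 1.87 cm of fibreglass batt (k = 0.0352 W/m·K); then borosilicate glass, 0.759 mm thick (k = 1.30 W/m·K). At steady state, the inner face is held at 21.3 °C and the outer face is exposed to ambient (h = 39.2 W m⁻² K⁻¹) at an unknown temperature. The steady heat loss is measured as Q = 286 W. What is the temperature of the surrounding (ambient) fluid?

Series resistances:
  R_plate glass = L/(kA) = 0.00113/(0.743·5.96) = 2.552×10^-4 K/W
  R_fibreglass batt = L/(kA) = 0.0187/(0.0352·5.96) = 0.08914 K/W
  R_borosilicate glass = L/(kA) = 7.59×10^-4/(1.30·5.96) = 9.796×10^-5 K/W
  R_conv,out = 1/(hA) = 1/(39.2·5.96) = 0.004280 K/W
ΣR = 0.09377 K/W
ΔT = Q·ΣR = 286 × 0.09377 = 26.82 K
Heat flows outward, so T_out = T_in − ΔT = 21.3 − 26.82 = -5.52 °C

T_out = -5.52 °C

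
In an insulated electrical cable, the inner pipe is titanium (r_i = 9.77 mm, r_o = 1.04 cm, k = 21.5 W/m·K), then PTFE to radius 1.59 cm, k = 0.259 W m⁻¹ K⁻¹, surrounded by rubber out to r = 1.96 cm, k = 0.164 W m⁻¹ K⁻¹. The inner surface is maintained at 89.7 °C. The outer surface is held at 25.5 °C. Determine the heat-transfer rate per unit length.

Q' = 138 W/m

Series thermal resistances, inner to outer:
  R'_titanium = ln(0.0104/0.00977)/(2πk) = 0.06249/(2π·21.5) = 4.626×10^-4 m·K/W
  R'_PTFE = ln(0.0159/0.0104)/(2πk) = 0.4245/(2π·0.259) = 0.2609 m·K/W
  R'_rubber = ln(0.0196/0.0159)/(2πk) = 0.2092/(2π·0.164) = 0.2030 m·K/W
ΣR = 4.626×10^-4 + 0.2609 + 0.2030 = 0.4644 m·K/W
Q' = ΔT/ΣR = (89.7 °C − 25.5 °C)/0.4644 = 138 W/m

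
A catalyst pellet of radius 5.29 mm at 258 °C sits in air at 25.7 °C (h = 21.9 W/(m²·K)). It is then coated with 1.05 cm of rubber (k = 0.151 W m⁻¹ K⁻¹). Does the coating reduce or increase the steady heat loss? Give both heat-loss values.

increases: 1.79 → 2.87 W

Critical radius for a sphere: r_cr = 2k/h = 0.0138 m = 1.38 cm.
Outer radius after coating: r₂ = 0.00529 + 0.0105 = 0.01579 m.
r₁ < r_cr < r₂: heat loss rises to a maximum at r_cr then falls. Whether the coating helps depends on whether Q(r₂) has dropped back below Q(r₁).
Bare: R = 1/(4πr₁²h) = 129.8 K/W; Q = 232.3/129.8 = 1.79 W.
Coated: R = R_cond + R_conv = 80.82 K/W; Q = 232.3/80.82 = 2.87 W.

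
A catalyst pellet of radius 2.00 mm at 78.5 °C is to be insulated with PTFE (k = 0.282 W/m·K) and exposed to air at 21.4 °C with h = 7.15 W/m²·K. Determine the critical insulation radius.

For a sphere, r_cr = 2k_ins/h = 2·0.282/7.15 = 0.0789 m = 7.89 cm

r_cr = 7.89 cm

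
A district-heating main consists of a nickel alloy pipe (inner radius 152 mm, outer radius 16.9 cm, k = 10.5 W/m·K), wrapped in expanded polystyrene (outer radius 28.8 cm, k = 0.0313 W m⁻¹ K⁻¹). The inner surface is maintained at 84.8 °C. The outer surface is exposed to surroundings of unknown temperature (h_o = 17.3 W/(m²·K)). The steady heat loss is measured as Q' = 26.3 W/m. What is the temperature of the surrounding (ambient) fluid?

Sum the resistances:
  R'_nickel alloy = ln(0.169/0.152)/(2πk) = 0.1060/(2π·10.5) = 0.001607 m·K/W
  R'_expanded polystyrene = ln(0.288/0.169)/(2πk) = 0.5331/(2π·0.0313) = 2.711 m·K/W
  R'_conv,out = 1/(2πr h) = 1/(2π·0.288·17.3) = 0.03194 m·K/W
ΣR = 2.744 m·K/W
ΔT = Q'·ΣR = 26.3 × 2.744 = 72.17 K
Heat flows outward, so T_out = T_in − ΔT = 84.8 − 72.17 = 12.6 °C

T_out = 12.6 °C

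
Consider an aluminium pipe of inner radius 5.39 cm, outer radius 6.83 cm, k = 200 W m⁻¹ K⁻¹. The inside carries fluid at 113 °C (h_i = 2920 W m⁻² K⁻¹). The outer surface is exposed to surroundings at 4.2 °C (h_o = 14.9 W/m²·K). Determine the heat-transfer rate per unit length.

Resistance network (inner→outer):
  R'_conv,in = 1/(2πr h) = 1/(2π·0.0539·2920) = 0.001011 m·K/W
  R'_aluminium = ln(0.0683/0.0539)/(2πk) = 0.2368/(2π·200) = 1.884×10^-4 m·K/W
  R'_conv,out = 1/(2πr h) = 1/(2π·0.0683·14.9) = 0.1564 m·K/W
ΣR = 0.001011 + 1.884×10^-4 + 0.1564 = 0.1576 m·K/W
Q' = ΔT/ΣR = (113 °C − 4.2 °C)/0.1576 = 690 W/m

Q' = 690 W/m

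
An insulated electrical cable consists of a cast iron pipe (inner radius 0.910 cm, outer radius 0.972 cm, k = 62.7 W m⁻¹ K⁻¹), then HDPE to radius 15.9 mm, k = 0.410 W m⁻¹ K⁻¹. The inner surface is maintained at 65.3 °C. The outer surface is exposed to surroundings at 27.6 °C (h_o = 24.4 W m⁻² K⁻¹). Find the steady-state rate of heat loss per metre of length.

Series thermal resistances, inner to outer:
  R'_cast iron = ln(0.00972/0.00910)/(2πk) = 0.06591/(2π·62.7) = 1.673×10^-4 m·K/W
  R'_HDPE = ln(0.0159/0.00972)/(2πk) = 0.4921/(2π·0.410) = 0.1910 m·K/W
  R'_conv,out = 1/(2πr h) = 1/(2π·0.0159·24.4) = 0.4102 m·K/W
ΣR = 1.673×10^-4 + 0.1910 + 0.4102 = 0.6014 m·K/W
Q' = ΔT/ΣR = (65.3 °C − 27.6 °C)/0.6014 = 62.7 W/m

Q' = 62.7 W/m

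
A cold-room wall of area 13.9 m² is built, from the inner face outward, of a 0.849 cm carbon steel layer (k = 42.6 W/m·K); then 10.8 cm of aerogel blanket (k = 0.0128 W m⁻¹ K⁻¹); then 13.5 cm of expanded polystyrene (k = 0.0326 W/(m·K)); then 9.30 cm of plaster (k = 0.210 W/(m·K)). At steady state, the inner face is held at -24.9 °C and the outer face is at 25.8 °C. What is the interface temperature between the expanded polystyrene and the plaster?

T = 24.1 °C

Series thermal resistances, inner to outer:
  R_carbon steel = L/(kA) = 0.00849/(42.6·13.9) = 1.434×10^-5 K/W
  R_aerogel blanket = L/(kA) = 0.108/(0.0128·13.9) = 0.6070 K/W
  R_expanded polystyrene = L/(kA) = 0.135/(0.0326·13.9) = 0.2979 K/W
  R_plaster = L/(kA) = 0.0930/(0.210·13.9) = 0.03186 K/W
ΣR = 1.434×10^-5 + 0.6070 + 0.2979 + 0.03186 = 0.9368 K/W
Q = ΔT/ΣR = (-24.9 °C − 25.8 °C)/0.9368 = -54.12 W
From the inner boundary to the expanded polystyrene/plaster interface, ΣR_partial = 0.9049 K/W.
T_interface = T_in − Q·ΣR_partial = -24.9 °C − (-54.12)(0.9049) = 24.1 °C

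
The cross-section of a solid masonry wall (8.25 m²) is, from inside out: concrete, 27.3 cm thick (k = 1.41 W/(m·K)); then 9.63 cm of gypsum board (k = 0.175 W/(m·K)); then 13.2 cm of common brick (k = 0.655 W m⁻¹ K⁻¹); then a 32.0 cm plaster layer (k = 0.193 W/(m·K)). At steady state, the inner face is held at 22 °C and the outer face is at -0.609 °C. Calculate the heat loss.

Q = 71.6 W

Treat each layer as a resistance in series:
  R_concrete = L/(kA) = 0.273/(1.41·8.25) = 0.02347 K/W
  R_gypsum board = L/(kA) = 0.0963/(0.175·8.25) = 0.06670 K/W
  R_common brick = L/(kA) = 0.132/(0.655·8.25) = 0.02443 K/W
  R_plaster = L/(kA) = 0.320/(0.193·8.25) = 0.2010 K/W
ΣR = 0.02347 + 0.06670 + 0.02443 + 0.2010 = 0.3156 K/W
Q = ΔT/ΣR = (22 °C − -0.609 °C)/0.3156 = 71.6 W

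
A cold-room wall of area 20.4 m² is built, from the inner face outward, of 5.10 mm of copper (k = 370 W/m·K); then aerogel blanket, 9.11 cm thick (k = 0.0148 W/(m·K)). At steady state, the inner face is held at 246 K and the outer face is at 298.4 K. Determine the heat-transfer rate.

Treat each layer as a resistance in series:
  R_copper = L/(kA) = 0.00510/(370·20.4) = 6.757×10^-7 K/W
  R_aerogel blanket = L/(kA) = 0.0911/(0.0148·20.4) = 0.3017 K/W
ΣR = 6.757×10^-7 + 0.3017 = 0.3017 K/W
Q = ΔT/ΣR = (246 K − 298.4 K)/0.3017 = -174 W
(Negative Q ⇒ heat flows inward; heat gain = 174 W.)

Q = 174 W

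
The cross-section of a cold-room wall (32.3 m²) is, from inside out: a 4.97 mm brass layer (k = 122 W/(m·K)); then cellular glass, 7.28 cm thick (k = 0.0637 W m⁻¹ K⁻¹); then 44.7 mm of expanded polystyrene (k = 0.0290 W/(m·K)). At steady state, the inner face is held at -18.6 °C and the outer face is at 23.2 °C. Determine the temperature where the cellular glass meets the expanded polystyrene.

T = -0.80 °C

Treat each layer as a resistance in series:
  R_brass = L/(kA) = 0.00497/(122·32.3) = 1.261×10^-6 K/W
  R_cellular glass = L/(kA) = 0.0728/(0.0637·32.3) = 0.03538 K/W
  R_expanded polystyrene = L/(kA) = 0.0447/(0.0290·32.3) = 0.04772 K/W
ΣR = 1.261×10^-6 + 0.03538 + 0.04772 = 0.08310 K/W
Q = ΔT/ΣR = (-18.6 °C − 23.2 °C)/0.08310 = -503.0 W
From the inner boundary to the cellular glass/expanded polystyrene interface, ΣR_partial = 0.03538 K/W.
T_interface = T_in − Q·ΣR_partial = -18.6 °C − (-503.0)(0.03538) = -0.80 °C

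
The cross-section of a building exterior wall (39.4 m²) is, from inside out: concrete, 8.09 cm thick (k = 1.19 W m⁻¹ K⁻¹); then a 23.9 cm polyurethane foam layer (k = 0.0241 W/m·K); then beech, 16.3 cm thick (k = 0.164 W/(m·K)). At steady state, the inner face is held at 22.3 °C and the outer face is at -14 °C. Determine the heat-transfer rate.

Treat each layer as a resistance in series:
  R_concrete = L/(kA) = 0.0809/(1.19·39.4) = 0.001725 K/W
  R_polyurethane foam = L/(kA) = 0.239/(0.0241·39.4) = 0.2517 K/W
  R_beech = L/(kA) = 0.163/(0.164·39.4) = 0.02523 K/W
ΣR = 0.001725 + 0.2517 + 0.02523 = 0.2787 K/W
Q = ΔT/ΣR = (22.3 °C − -14 °C)/0.2787 = 130 W

Q = 130 W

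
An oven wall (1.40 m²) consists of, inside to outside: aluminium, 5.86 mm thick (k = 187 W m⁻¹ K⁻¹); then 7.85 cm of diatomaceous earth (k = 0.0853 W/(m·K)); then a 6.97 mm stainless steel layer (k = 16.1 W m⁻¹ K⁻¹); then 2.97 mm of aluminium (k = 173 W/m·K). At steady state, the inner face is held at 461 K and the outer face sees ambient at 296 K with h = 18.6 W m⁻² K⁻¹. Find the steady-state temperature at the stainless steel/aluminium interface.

T = 305.1 K

Series thermal resistances, inner to outer:
  R_aluminium = L/(kA) = 0.00586/(187·1.40) = 2.238×10^-5 K/W
  R_diatomaceous earth = L/(kA) = 0.0785/(0.0853·1.40) = 0.6573 K/W
  R_stainless steel = L/(kA) = 0.00697/(16.1·1.40) = 3.092×10^-4 K/W
  R_aluminium = L/(kA) = 0.00297/(173·1.40) = 1.226×10^-5 K/W
  R_conv,out = 1/(hA) = 1/(18.6·1.40) = 0.03840 K/W
ΣR = 2.238×10^-5 + 0.6573 + 3.092×10^-4 + 1.226×10^-5 + 0.03840 = 0.6960 K/W
Q = ΔT/ΣR = (461 K − 296 K)/0.6960 = 237.1 W
From the inner boundary to the stainless steel/aluminium interface, ΣR_partial = 0.6576 K/W.
T_interface = T_in − Q·ΣR_partial = 461 K − (237.1)(0.6576) = 305.1 K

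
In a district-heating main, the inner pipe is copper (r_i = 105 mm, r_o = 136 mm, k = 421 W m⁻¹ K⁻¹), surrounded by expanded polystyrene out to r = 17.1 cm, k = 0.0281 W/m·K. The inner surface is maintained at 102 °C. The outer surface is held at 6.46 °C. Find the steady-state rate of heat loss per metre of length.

Treat each layer as a resistance in series:
  R'_copper = ln(0.136/0.105)/(2πk) = 0.2587/(2π·421) = 9.780×10^-5 m·K/W
  R'_expanded polystyrene = ln(0.171/0.136)/(2πk) = 0.2290/(2π·0.0281) = 1.297 m·K/W
ΣR = 9.780×10^-5 + 1.297 = 1.297 m·K/W
Q' = ΔT/ΣR = (102 °C − 6.46 °C)/1.297 = 73.7 W/m

Q' = 73.7 W/m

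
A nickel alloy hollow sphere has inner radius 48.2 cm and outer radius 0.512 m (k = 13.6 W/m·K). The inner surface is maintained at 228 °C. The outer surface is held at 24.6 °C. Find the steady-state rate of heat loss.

Q = 2.86×10^5 W

Q = 4πk·ΔT/(1/r₁ − 1/r₂) = 4π × 13.6 × 203.4 / (1/0.482 − 1/0.512) = 2.86×10^5 W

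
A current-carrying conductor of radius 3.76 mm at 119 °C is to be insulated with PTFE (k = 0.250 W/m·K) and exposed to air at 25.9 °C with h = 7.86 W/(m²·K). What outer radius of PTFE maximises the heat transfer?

r_cr = 3.18 cm

For a cylinder, r_cr = k_ins/h = 0.250/7.86 = 0.0318 m = 3.18 cm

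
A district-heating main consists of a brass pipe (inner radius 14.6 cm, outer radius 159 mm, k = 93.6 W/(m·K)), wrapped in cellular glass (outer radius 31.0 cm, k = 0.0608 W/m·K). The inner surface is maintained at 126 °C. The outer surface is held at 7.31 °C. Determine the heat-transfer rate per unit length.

Treat each layer as a resistance in series:
  R'_brass = ln(0.159/0.146)/(2πk) = 0.08530/(2π·93.6) = 1.450×10^-4 m·K/W
  R'_cellular glass = ln(0.310/0.159)/(2πk) = 0.6677/(2π·0.0608) = 1.748 m·K/W
ΣR = 1.450×10^-4 + 1.748 = 1.748 m·K/W
Q' = ΔT/ΣR = (126 °C − 7.31 °C)/1.748 = 67.9 W/m

Q' = 67.9 W/m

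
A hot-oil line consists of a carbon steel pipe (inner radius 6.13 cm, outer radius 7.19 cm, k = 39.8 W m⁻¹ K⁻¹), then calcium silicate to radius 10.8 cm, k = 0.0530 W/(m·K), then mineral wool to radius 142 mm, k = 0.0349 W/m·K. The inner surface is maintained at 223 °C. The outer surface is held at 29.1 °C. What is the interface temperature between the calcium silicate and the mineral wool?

Series thermal resistances, inner to outer:
  R'_carbon steel = ln(0.0719/0.0613)/(2πk) = 0.1595/(2π·39.8) = 6.378×10^-4 m·K/W
  R'_calcium silicate = ln(0.108/0.0719)/(2πk) = 0.4069/(2π·0.0530) = 1.222 m·K/W
  R'_mineral wool = ln(0.142/0.108)/(2πk) = 0.2737/(2π·0.0349) = 1.248 m·K/W
ΣR = 6.378×10^-4 + 1.222 + 1.248 = 2.471 m·K/W
Q' = ΔT/ΣR = (223 °C − 29.1 °C)/2.471 = 78.47 W/m
From the inner boundary to the calcium silicate/mineral wool interface, ΣR_partial = 1.223 m·K/W.
T_interface = T_in − Q'·ΣR_partial = 223 °C − (78.47)(1.223) = 127 °C

T = 127 °C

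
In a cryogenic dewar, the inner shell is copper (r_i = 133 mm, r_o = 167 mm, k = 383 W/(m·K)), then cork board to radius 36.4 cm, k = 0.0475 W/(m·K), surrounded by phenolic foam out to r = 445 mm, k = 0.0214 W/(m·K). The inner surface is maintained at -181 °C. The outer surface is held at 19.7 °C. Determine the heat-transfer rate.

Q = 27.5 W

Series thermal resistances, inner to outer:
  R_copper = (1/0.133 − 1/0.167)/(4πk) = 1.531/(4π·383) = 3.181×10^-4 K/W
  R_cork board = (1/0.167 − 1/0.364)/(4πk) = 3.241/(4π·0.0475) = 5.429 K/W
  R_phenolic foam = (1/0.364 − 1/0.445)/(4πk) = 0.5001/(4π·0.0214) = 1.860 K/W
ΣR = 3.181×10^-4 + 5.429 + 1.860 = 7.289 K/W
Q = ΔT/ΣR = (-181 °C − 19.7 °C)/7.289 = -27.5 W
(Negative Q ⇒ heat flows inward; heat gain = 27.5 W.)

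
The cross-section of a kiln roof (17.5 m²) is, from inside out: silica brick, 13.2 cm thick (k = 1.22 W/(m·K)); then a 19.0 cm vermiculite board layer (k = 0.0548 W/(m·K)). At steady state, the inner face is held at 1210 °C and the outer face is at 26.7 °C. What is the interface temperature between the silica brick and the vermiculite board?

Resistance network (inner→outer):
  R_silica brick = L/(kA) = 0.132/(1.22·17.5) = 0.006183 K/W
  R_vermiculite board = L/(kA) = 0.190/(0.0548·17.5) = 0.1981 K/W
ΣR = 0.006183 + 0.1981 = 0.2043 K/W
Q = ΔT/ΣR = (1210 °C − 26.7 °C)/0.2043 = 5792 W
From the inner boundary to the silica brick/vermiculite board interface, ΣR_partial = 0.006183 K/W.
T_interface = T_in − Q·ΣR_partial = 1210 °C − (5792)(0.006183) = 1174 °C

T = 1174 °C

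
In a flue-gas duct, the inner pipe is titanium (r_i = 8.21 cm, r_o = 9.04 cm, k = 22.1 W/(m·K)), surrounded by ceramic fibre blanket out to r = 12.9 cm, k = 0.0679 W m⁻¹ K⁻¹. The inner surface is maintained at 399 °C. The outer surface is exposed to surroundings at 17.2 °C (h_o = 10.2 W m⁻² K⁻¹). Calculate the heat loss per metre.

Q' = 400 W/m

Treat each layer as a resistance in series:
  R'_titanium = ln(0.0904/0.0821)/(2πk) = 0.09631/(2π·22.1) = 6.936×10^-4 m·K/W
  R'_ceramic fibre blanket = ln(0.129/0.0904)/(2πk) = 0.3556/(2π·0.0679) = 0.8334 m·K/W
  R'_conv,out = 1/(2πr h) = 1/(2π·0.129·10.2) = 0.1210 m·K/W
ΣR = 6.936×10^-4 + 0.8334 + 0.1210 = 0.9551 m·K/W
Q' = ΔT/ΣR = (399 °C − 17.2 °C)/0.9551 = 400 W/m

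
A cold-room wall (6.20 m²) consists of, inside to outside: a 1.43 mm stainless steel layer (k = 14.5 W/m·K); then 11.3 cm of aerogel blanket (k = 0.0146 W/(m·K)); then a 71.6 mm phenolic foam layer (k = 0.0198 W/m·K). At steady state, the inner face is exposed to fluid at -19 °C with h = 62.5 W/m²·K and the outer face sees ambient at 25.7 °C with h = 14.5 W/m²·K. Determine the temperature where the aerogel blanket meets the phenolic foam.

Series thermal resistances, inner to outer:
  R_conv,in = 1/(hA) = 1/(62.5·6.20) = 0.002581 K/W
  R_stainless steel = L/(kA) = 0.00143/(14.5·6.20) = 1.591×10^-5 K/W
  R_aerogel blanket = L/(kA) = 0.113/(0.0146·6.20) = 1.248 K/W
  R_phenolic foam = L/(kA) = 0.0716/(0.0198·6.20) = 0.5833 K/W
  R_conv,out = 1/(hA) = 1/(14.5·6.20) = 0.01112 K/W
ΣR = 0.002581 + 1.591×10^-5 + 1.248 + 0.5833 + 0.01112 = 1.845 K/W
Q = ΔT/ΣR = (-19 °C − 25.7 °C)/1.845 = -24.23 W
From the inner boundary to the aerogel blanket/phenolic foam interface, ΣR_partial = 1.251 K/W.
T_interface = T_in − Q·ΣR_partial = -19 °C − (-24.23)(1.251) = 11.3 °C

T = 11.3 °C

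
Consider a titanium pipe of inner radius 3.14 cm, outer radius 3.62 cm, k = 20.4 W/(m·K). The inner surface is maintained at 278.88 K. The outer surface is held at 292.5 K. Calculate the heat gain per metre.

Q' = 2πk·ΔT/ln(r₂/r₁) = 2π × 20.4 × 13.62 / ln(0.0362/0.0314) = 12300 W/m

Q' = 12300 W/m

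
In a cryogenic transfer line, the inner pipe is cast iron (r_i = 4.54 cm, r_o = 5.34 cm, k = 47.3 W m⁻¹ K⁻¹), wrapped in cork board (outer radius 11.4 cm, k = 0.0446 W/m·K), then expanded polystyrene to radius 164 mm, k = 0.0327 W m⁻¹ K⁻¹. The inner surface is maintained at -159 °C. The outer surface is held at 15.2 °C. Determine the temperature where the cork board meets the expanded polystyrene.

Series thermal resistances, inner to outer:
  R'_cast iron = ln(0.0534/0.0454)/(2πk) = 0.1623/(2π·47.3) = 5.461×10^-4 m·K/W
  R'_cork board = ln(0.114/0.0534)/(2πk) = 0.7584/(2π·0.0446) = 2.706 m·K/W
  R'_expanded polystyrene = ln(0.164/0.114)/(2πk) = 0.3637/(2π·0.0327) = 1.770 m·K/W
ΣR = 5.461×10^-4 + 2.706 + 1.770 = 4.477 m·K/W
Q' = ΔT/ΣR = (-159 °C − 15.2 °C)/4.477 = -38.91 W/m
From the inner boundary to the cork board/expanded polystyrene interface, ΣR_partial = 2.707 m·K/W.
T_interface = T_in − Q'·ΣR_partial = -159 °C − (-38.91)(2.707) = -53.7 °C

T = -53.7 °C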